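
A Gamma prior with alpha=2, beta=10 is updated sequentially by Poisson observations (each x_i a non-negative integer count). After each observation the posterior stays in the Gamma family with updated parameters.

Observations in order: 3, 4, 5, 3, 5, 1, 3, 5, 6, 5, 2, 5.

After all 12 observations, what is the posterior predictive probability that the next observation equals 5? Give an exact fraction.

1724033053464267690544731660634346675565307191405482507234298337710571520/34143115322784228849944935551113819944806873883247339368564776954250143409

obs 1: x=3 → posterior Gamma(5, 11)
obs 2: x=4 → posterior Gamma(9, 12)
obs 3: x=5 → posterior Gamma(14, 13)
obs 4: x=3 → posterior Gamma(17, 14)
obs 5: x=5 → posterior Gamma(22, 15)
obs 6: x=1 → posterior Gamma(23, 16)
obs 7: x=3 → posterior Gamma(26, 17)
obs 8: x=5 → posterior Gamma(31, 18)
obs 9: x=6 → posterior Gamma(37, 19)
obs 10: x=5 → posterior Gamma(42, 20)
obs 11: x=2 → posterior Gamma(44, 21)
obs 12: x=5 → posterior Gamma(49, 22)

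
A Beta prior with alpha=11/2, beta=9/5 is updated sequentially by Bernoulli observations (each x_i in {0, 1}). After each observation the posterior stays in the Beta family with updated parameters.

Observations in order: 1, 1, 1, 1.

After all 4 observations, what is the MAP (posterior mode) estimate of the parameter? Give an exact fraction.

obs 1: x=1 → posterior Beta(13/2, 9/5)
obs 2: x=1 → posterior Beta(15/2, 9/5)
obs 3: x=1 → posterior Beta(17/2, 9/5)
obs 4: x=1 → posterior Beta(19/2, 9/5)

85/93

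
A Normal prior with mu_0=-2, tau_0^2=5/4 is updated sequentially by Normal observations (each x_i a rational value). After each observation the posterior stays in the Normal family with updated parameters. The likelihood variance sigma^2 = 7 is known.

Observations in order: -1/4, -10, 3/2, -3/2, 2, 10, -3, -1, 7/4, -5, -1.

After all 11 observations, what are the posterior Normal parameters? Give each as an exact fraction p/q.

mu_0=-177/166, tau_0^2=35/83

obs 1: x=-1/4 → posterior Normal(-229/132, 35/33)
obs 2: x=-10 → posterior Normal(-429/152, 35/38)
obs 3: x=3/2 → posterior Normal(-399/172, 35/43)
obs 4: x=-3/2 → posterior Normal(-143/64, 35/48)
obs 5: x=2 → posterior Normal(-389/212, 35/53)
obs 6: x=10 → posterior Normal(-189/232, 35/58)
obs 7: x=-3 → posterior Normal(-83/84, 5/9)
obs 8: x=-1 → posterior Normal(-269/272, 35/68)
obs 9: x=7/4 → posterior Normal(-117/146, 35/73)
obs 10: x=-5 → posterior Normal(-167/156, 35/78)
obs 11: x=-1 → posterior Normal(-177/166, 35/83)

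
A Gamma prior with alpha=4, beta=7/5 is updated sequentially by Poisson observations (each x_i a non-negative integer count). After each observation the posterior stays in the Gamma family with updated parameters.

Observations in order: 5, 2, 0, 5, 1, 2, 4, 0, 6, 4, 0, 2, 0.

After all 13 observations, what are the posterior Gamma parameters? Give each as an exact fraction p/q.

obs 1: x=5 → posterior Gamma(9, 12/5)
obs 2: x=2 → posterior Gamma(11, 17/5)
obs 3: x=0 → posterior Gamma(11, 22/5)
obs 4: x=5 → posterior Gamma(16, 27/5)
obs 5: x=1 → posterior Gamma(17, 32/5)
obs 6: x=2 → posterior Gamma(19, 37/5)
obs 7: x=4 → posterior Gamma(23, 42/5)
obs 8: x=0 → posterior Gamma(23, 47/5)
obs 9: x=6 → posterior Gamma(29, 52/5)
obs 10: x=4 → posterior Gamma(33, 57/5)
obs 11: x=0 → posterior Gamma(33, 62/5)
obs 12: x=2 → posterior Gamma(35, 67/5)
obs 13: x=0 → posterior Gamma(35, 72/5)

alpha=35, beta=72/5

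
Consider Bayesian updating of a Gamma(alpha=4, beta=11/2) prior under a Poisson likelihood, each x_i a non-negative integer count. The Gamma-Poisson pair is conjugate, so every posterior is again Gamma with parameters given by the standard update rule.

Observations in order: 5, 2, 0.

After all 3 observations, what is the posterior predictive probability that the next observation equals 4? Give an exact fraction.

obs 1: x=5 → posterior Gamma(9, 13/2)
obs 2: x=2 → posterior Gamma(11, 15/2)
obs 3: x=0 → posterior Gamma(11, 17/2)

548898691263050128/15181127029874798299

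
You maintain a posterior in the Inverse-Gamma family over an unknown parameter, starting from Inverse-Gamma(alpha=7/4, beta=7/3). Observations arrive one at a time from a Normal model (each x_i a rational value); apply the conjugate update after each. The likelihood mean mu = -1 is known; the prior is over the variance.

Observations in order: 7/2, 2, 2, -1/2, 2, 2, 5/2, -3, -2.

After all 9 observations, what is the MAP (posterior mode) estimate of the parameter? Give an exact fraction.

941/174

obs 1: x=7/2 → posterior Inverse-Gamma(9/4, 299/24)
obs 2: x=2 → posterior Inverse-Gamma(11/4, 407/24)
obs 3: x=2 → posterior Inverse-Gamma(13/4, 515/24)
obs 4: x=-1/2 → posterior Inverse-Gamma(15/4, 259/12)
obs 5: x=2 → posterior Inverse-Gamma(17/4, 313/12)
obs 6: x=2 → posterior Inverse-Gamma(19/4, 367/12)
obs 7: x=5/2 → posterior Inverse-Gamma(21/4, 881/24)
obs 8: x=-3 → posterior Inverse-Gamma(23/4, 929/24)
obs 9: x=-2 → posterior Inverse-Gamma(25/4, 941/24)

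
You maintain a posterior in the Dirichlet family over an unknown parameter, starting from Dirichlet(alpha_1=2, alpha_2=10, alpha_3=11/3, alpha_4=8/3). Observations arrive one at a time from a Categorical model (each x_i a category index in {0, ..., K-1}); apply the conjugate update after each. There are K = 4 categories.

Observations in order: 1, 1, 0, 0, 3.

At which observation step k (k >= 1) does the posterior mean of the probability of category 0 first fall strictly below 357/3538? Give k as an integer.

k = 2

obs 1: x=1 → posterior Dirichlet(2, 11, 11/3, 8/3)
obs 2: x=1 → posterior Dirichlet(2, 12, 11/3, 8/3)
obs 3: x=0 → posterior Dirichlet(3, 12, 11/3, 8/3)
obs 4: x=0 → posterior Dirichlet(4, 12, 11/3, 8/3)
obs 5: x=3 → posterior Dirichlet(4, 12, 11/3, 11/3)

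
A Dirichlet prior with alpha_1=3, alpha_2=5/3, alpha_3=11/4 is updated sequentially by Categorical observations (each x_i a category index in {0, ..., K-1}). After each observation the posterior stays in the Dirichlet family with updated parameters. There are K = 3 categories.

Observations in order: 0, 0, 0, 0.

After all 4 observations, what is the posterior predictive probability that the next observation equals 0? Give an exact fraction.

obs 1: x=0 → posterior Dirichlet(4, 5/3, 11/4)
obs 2: x=0 → posterior Dirichlet(5, 5/3, 11/4)
obs 3: x=0 → posterior Dirichlet(6, 5/3, 11/4)
obs 4: x=0 → posterior Dirichlet(7, 5/3, 11/4)

84/137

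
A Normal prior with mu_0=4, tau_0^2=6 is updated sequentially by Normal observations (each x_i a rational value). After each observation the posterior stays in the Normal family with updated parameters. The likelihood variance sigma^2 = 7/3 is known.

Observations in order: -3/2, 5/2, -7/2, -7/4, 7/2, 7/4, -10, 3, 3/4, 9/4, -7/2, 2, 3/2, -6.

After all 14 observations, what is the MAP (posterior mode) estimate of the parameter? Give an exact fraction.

-134/259

obs 1: x=-3/2 → posterior Normal(1/25, 42/25)
obs 2: x=5/2 → posterior Normal(46/43, 42/43)
obs 3: x=-7/2 → posterior Normal(-17/61, 42/61)
obs 4: x=-7/4 → posterior Normal(-97/158, 42/79)
obs 5: x=7/2 → posterior Normal(29/194, 42/97)
obs 6: x=7/4 → posterior Normal(2/5, 42/115)
obs 7: x=-10 → posterior Normal(-134/133, 6/19)
obs 8: x=3 → posterior Normal(-80/151, 42/151)
obs 9: x=3/4 → posterior Normal(-133/338, 42/169)
obs 10: x=9/4 → posterior Normal(-26/187, 42/187)
obs 11: x=-7/2 → posterior Normal(-89/205, 42/205)
obs 12: x=2 → posterior Normal(-53/223, 42/223)
obs 13: x=3/2 → posterior Normal(-26/241, 42/241)
obs 14: x=-6 → posterior Normal(-134/259, 6/37)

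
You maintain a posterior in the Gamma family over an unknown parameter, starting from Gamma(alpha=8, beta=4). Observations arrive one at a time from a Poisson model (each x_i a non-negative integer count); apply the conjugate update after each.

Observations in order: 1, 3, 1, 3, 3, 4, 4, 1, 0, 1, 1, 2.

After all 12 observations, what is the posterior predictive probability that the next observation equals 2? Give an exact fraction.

obs 1: x=1 → posterior Gamma(9, 5)
obs 2: x=3 → posterior Gamma(12, 6)
obs 3: x=1 → posterior Gamma(13, 7)
obs 4: x=3 → posterior Gamma(16, 8)
obs 5: x=3 → posterior Gamma(19, 9)
obs 6: x=4 → posterior Gamma(23, 10)
obs 7: x=4 → posterior Gamma(27, 11)
obs 8: x=1 → posterior Gamma(28, 12)
obs 9: x=0 → posterior Gamma(28, 13)
obs 10: x=1 → posterior Gamma(29, 14)
obs 11: x=1 → posterior Gamma(30, 15)
obs 12: x=2 → posterior Gamma(32, 16)

179669089734255508708661792723973615648768/684326450885775034048946719925754910487329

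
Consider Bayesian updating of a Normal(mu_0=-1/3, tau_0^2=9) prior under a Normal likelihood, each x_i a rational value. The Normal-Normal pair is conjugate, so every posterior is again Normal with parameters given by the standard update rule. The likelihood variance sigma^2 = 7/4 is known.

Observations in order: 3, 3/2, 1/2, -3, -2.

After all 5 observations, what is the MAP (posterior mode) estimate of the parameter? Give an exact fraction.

obs 1: x=3 → posterior Normal(317/129, 63/43)
obs 2: x=3/2 → posterior Normal(479/237, 63/79)
obs 3: x=1/2 → posterior Normal(533/345, 63/115)
obs 4: x=-3 → posterior Normal(209/453, 63/151)
obs 5: x=-2 → posterior Normal(-7/561, 63/187)

-7/561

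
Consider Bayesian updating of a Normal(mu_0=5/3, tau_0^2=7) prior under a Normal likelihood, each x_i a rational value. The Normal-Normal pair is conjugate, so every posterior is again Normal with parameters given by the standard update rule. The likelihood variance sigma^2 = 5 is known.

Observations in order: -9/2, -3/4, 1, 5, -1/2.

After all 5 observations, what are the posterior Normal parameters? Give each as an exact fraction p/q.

mu_0=121/480, tau_0^2=7/8

obs 1: x=-9/2 → posterior Normal(-139/72, 35/12)
obs 2: x=-3/4 → posterior Normal(-341/228, 35/19)
obs 3: x=1 → posterior Normal(-257/312, 35/26)
obs 4: x=5 → posterior Normal(163/396, 35/33)
obs 5: x=-1/2 → posterior Normal(121/480, 7/8)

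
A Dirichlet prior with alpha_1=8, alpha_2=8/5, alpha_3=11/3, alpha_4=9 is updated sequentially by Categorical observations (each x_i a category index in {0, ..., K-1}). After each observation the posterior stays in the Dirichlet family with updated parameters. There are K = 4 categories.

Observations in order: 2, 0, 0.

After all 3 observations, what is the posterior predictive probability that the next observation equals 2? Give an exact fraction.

70/379

obs 1: x=2 → posterior Dirichlet(8, 8/5, 14/3, 9)
obs 2: x=0 → posterior Dirichlet(9, 8/5, 14/3, 9)
obs 3: x=0 → posterior Dirichlet(10, 8/5, 14/3, 9)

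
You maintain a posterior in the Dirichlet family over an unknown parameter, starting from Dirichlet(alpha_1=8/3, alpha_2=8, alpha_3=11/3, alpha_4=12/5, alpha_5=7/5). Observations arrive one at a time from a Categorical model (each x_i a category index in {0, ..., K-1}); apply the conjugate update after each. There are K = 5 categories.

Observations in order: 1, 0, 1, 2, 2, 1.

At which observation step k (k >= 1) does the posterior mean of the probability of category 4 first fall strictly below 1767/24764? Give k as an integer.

k = 2

obs 1: x=1 → posterior Dirichlet(8/3, 9, 11/3, 12/5, 7/5)
obs 2: x=0 → posterior Dirichlet(11/3, 9, 11/3, 12/5, 7/5)
obs 3: x=1 → posterior Dirichlet(11/3, 10, 11/3, 12/5, 7/5)
obs 4: x=2 → posterior Dirichlet(11/3, 10, 14/3, 12/5, 7/5)
obs 5: x=2 → posterior Dirichlet(11/3, 10, 17/3, 12/5, 7/5)
obs 6: x=1 → posterior Dirichlet(11/3, 11, 17/3, 12/5, 7/5)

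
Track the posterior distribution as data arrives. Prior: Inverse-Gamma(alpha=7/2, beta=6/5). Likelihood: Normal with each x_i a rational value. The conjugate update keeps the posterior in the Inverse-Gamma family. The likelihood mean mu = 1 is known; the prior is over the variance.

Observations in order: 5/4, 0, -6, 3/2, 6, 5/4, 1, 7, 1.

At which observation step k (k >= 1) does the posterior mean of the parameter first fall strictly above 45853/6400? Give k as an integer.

obs 1: x=5/4 → posterior Inverse-Gamma(4, 197/160)
obs 2: x=0 → posterior Inverse-Gamma(9/2, 277/160)
obs 3: x=-6 → posterior Inverse-Gamma(5, 4197/160)
obs 4: x=3/2 → posterior Inverse-Gamma(11/2, 4217/160)
obs 5: x=6 → posterior Inverse-Gamma(6, 6217/160)
obs 6: x=5/4 → posterior Inverse-Gamma(13/2, 3111/80)
obs 7: x=1 → posterior Inverse-Gamma(7, 3111/80)
obs 8: x=7 → posterior Inverse-Gamma(15/2, 4551/80)
obs 9: x=1 → posterior Inverse-Gamma(8, 4551/80)

k = 5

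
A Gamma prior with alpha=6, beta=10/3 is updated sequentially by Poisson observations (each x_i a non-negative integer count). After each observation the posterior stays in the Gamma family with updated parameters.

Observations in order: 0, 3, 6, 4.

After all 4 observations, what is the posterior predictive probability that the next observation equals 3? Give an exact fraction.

230290666343897902068249133056/1136868377216160297393798828125

obs 1: x=0 → posterior Gamma(6, 13/3)
obs 2: x=3 → posterior Gamma(9, 16/3)
obs 3: x=6 → posterior Gamma(15, 19/3)
obs 4: x=4 → posterior Gamma(19, 22/3)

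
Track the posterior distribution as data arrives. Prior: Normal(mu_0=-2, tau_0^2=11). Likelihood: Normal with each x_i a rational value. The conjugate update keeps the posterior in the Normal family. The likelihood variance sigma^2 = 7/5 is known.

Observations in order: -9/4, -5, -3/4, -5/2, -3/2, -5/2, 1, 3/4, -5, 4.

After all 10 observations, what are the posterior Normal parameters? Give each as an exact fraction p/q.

obs 1: x=-9/4 → posterior Normal(-551/248, 77/62)
obs 2: x=-5 → posterior Normal(-127/36, 77/117)
obs 3: x=-3/4 → posterior Normal(-227/86, 77/172)
obs 4: x=-5/2 → posterior Normal(-1183/454, 77/227)
obs 5: x=-3/2 → posterior Normal(-337/141, 77/282)
obs 6: x=-5/2 → posterior Normal(-1623/674, 77/337)
obs 7: x=1 → posterior Normal(-1513/784, 11/56)
obs 8: x=3/4 → posterior Normal(-2861/1788, 77/447)
obs 9: x=-5 → posterior Normal(-3961/2008, 77/502)
obs 10: x=4 → posterior Normal(-3081/2228, 77/557)

mu_0=-3081/2228, tau_0^2=77/557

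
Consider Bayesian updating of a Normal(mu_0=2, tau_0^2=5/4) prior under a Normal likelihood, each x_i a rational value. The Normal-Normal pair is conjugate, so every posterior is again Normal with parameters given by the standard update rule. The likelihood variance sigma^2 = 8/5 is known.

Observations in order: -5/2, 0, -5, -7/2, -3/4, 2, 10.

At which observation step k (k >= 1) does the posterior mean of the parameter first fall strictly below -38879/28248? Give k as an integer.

k = 4

obs 1: x=-5/2 → posterior Normal(1/38, 40/57)
obs 2: x=0 → posterior Normal(3/164, 20/41)
obs 3: x=-5 → posterior Normal(-247/214, 40/107)
obs 4: x=-7/2 → posterior Normal(-211/132, 10/33)
obs 5: x=-3/4 → posterior Normal(-919/628, 40/157)
obs 6: x=2 → posterior Normal(-719/728, 20/91)
obs 7: x=10 → posterior Normal(281/828, 40/207)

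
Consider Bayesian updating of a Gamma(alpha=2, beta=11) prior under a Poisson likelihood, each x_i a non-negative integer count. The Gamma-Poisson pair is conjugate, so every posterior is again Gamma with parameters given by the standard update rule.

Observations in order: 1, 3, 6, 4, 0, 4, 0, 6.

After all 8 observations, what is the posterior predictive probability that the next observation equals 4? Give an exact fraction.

obs 1: x=1 → posterior Gamma(3, 12)
obs 2: x=3 → posterior Gamma(6, 13)
obs 3: x=6 → posterior Gamma(12, 14)
obs 4: x=4 → posterior Gamma(16, 15)
obs 5: x=0 → posterior Gamma(16, 16)
obs 6: x=4 → posterior Gamma(20, 17)
obs 7: x=0 → posterior Gamma(20, 18)
obs 8: x=6 → posterior Gamma(26, 19)

42002537132743637269096282221670503231/1073741824000000000000000000000000000000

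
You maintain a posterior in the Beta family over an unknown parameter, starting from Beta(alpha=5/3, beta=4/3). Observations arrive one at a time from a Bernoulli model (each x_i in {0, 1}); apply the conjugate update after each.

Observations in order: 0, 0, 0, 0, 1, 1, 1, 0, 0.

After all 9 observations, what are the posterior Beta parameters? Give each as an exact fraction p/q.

obs 1: x=0 → posterior Beta(5/3, 7/3)
obs 2: x=0 → posterior Beta(5/3, 10/3)
obs 3: x=0 → posterior Beta(5/3, 13/3)
obs 4: x=0 → posterior Beta(5/3, 16/3)
obs 5: x=1 → posterior Beta(8/3, 16/3)
obs 6: x=1 → posterior Beta(11/3, 16/3)
obs 7: x=1 → posterior Beta(14/3, 16/3)
obs 8: x=0 → posterior Beta(14/3, 19/3)
obs 9: x=0 → posterior Beta(14/3, 22/3)

alpha=14/3, beta=22/3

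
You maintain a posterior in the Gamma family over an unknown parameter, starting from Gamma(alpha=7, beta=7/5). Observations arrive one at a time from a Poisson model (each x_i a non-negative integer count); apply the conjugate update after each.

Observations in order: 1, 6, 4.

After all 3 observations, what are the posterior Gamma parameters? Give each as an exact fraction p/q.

alpha=18, beta=22/5

obs 1: x=1 → posterior Gamma(8, 12/5)
obs 2: x=6 → posterior Gamma(14, 17/5)
obs 3: x=4 → posterior Gamma(18, 22/5)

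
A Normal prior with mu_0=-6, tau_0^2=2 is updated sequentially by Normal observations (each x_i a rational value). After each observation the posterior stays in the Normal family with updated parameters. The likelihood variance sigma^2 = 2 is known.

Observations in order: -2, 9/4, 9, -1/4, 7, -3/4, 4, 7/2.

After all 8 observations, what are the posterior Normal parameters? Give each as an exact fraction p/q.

obs 1: x=-2 → posterior Normal(-4, 1)
obs 2: x=9/4 → posterior Normal(-23/12, 2/3)
obs 3: x=9 → posterior Normal(13/16, 1/2)
obs 4: x=-1/4 → posterior Normal(3/5, 2/5)
obs 5: x=7 → posterior Normal(5/3, 1/3)
obs 6: x=-3/4 → posterior Normal(37/28, 2/7)
obs 7: x=4 → posterior Normal(53/32, 1/4)
obs 8: x=7/2 → posterior Normal(67/36, 2/9)

mu_0=67/36, tau_0^2=2/9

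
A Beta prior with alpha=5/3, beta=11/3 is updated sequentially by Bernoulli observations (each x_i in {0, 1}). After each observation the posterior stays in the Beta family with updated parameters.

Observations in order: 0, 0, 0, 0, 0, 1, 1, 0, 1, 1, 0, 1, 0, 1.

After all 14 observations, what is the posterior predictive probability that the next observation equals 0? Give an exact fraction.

obs 1: x=0 → posterior Beta(5/3, 14/3)
obs 2: x=0 → posterior Beta(5/3, 17/3)
obs 3: x=0 → posterior Beta(5/3, 20/3)
obs 4: x=0 → posterior Beta(5/3, 23/3)
obs 5: x=0 → posterior Beta(5/3, 26/3)
obs 6: x=1 → posterior Beta(8/3, 26/3)
obs 7: x=1 → posterior Beta(11/3, 26/3)
obs 8: x=0 → posterior Beta(11/3, 29/3)
obs 9: x=1 → posterior Beta(14/3, 29/3)
obs 10: x=1 → posterior Beta(17/3, 29/3)
obs 11: x=0 → posterior Beta(17/3, 32/3)
obs 12: x=1 → posterior Beta(20/3, 32/3)
obs 13: x=0 → posterior Beta(20/3, 35/3)
obs 14: x=1 → posterior Beta(23/3, 35/3)

35/58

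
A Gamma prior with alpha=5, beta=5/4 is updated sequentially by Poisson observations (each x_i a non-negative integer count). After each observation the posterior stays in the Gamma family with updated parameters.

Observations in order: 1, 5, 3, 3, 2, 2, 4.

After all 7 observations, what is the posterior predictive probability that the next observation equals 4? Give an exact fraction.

481185323629780644965696766705111806067628800/3005038205702535458113125346465519808987378677

obs 1: x=1 → posterior Gamma(6, 9/4)
obs 2: x=5 → posterior Gamma(11, 13/4)
obs 3: x=3 → posterior Gamma(14, 17/4)
obs 4: x=3 → posterior Gamma(17, 21/4)
obs 5: x=2 → posterior Gamma(19, 25/4)
obs 6: x=2 → posterior Gamma(21, 29/4)
obs 7: x=4 → posterior Gamma(25, 33/4)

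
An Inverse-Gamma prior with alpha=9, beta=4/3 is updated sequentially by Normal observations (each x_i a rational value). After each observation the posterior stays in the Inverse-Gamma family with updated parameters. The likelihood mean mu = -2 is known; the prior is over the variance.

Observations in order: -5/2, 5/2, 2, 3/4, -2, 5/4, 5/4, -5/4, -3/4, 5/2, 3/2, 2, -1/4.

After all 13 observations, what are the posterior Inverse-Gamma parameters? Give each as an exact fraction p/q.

obs 1: x=-5/2 → posterior Inverse-Gamma(19/2, 35/24)
obs 2: x=5/2 → posterior Inverse-Gamma(10, 139/12)
obs 3: x=2 → posterior Inverse-Gamma(21/2, 235/12)
obs 4: x=3/4 → posterior Inverse-Gamma(11, 2243/96)
obs 5: x=-2 → posterior Inverse-Gamma(23/2, 2243/96)
obs 6: x=5/4 → posterior Inverse-Gamma(12, 1375/48)
obs 7: x=5/4 → posterior Inverse-Gamma(25/2, 3257/96)
obs 8: x=-5/4 → posterior Inverse-Gamma(13, 821/24)
obs 9: x=-3/4 → posterior Inverse-Gamma(27/2, 3359/96)
obs 10: x=5/2 → posterior Inverse-Gamma(14, 4331/96)
obs 11: x=3/2 → posterior Inverse-Gamma(29/2, 4919/96)
obs 12: x=2 → posterior Inverse-Gamma(15, 5687/96)
obs 13: x=-1/4 → posterior Inverse-Gamma(31/2, 2917/48)

alpha=31/2, beta=2917/48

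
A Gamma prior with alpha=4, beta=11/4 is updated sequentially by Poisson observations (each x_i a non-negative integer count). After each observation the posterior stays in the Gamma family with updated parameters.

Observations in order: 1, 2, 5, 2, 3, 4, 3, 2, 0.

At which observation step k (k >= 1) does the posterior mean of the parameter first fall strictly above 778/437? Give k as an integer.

k = 3

obs 1: x=1 → posterior Gamma(5, 15/4)
obs 2: x=2 → posterior Gamma(7, 19/4)
obs 3: x=5 → posterior Gamma(12, 23/4)
obs 4: x=2 → posterior Gamma(14, 27/4)
obs 5: x=3 → posterior Gamma(17, 31/4)
obs 6: x=4 → posterior Gamma(21, 35/4)
obs 7: x=3 → posterior Gamma(24, 39/4)
obs 8: x=2 → posterior Gamma(26, 43/4)
obs 9: x=0 → posterior Gamma(26, 47/4)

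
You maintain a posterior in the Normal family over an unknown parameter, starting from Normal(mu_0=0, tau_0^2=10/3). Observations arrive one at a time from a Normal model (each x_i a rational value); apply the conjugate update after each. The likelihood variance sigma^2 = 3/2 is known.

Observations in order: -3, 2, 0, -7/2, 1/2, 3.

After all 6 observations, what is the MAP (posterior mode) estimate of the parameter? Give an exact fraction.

obs 1: x=-3 → posterior Normal(-60/29, 30/29)
obs 2: x=2 → posterior Normal(-20/49, 30/49)
obs 3: x=0 → posterior Normal(-20/69, 10/23)
obs 4: x=-7/2 → posterior Normal(-90/89, 30/89)
obs 5: x=1/2 → posterior Normal(-80/109, 30/109)
obs 6: x=3 → posterior Normal(-20/129, 10/43)

-20/129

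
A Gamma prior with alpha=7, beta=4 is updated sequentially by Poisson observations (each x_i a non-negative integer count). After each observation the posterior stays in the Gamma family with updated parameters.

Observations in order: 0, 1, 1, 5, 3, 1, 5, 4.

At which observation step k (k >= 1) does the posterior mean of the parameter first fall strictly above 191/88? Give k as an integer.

k = 8

obs 1: x=0 → posterior Gamma(7, 5)
obs 2: x=1 → posterior Gamma(8, 6)
obs 3: x=1 → posterior Gamma(9, 7)
obs 4: x=5 → posterior Gamma(14, 8)
obs 5: x=3 → posterior Gamma(17, 9)
obs 6: x=1 → posterior Gamma(18, 10)
obs 7: x=5 → posterior Gamma(23, 11)
obs 8: x=4 → posterior Gamma(27, 12)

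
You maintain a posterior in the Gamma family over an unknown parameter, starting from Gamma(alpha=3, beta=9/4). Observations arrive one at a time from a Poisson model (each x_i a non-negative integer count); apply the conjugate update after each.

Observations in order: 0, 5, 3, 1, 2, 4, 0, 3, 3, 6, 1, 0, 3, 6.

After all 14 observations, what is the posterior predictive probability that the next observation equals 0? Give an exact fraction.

3284991617734080554600230949666548954558653358617448247969150543212890625/35806644914477131050371266799888194682144051541752207578478806343163279201

obs 1: x=0 → posterior Gamma(3, 13/4)
obs 2: x=5 → posterior Gamma(8, 17/4)
obs 3: x=3 → posterior Gamma(11, 21/4)
obs 4: x=1 → posterior Gamma(12, 25/4)
obs 5: x=2 → posterior Gamma(14, 29/4)
obs 6: x=4 → posterior Gamma(18, 33/4)
obs 7: x=0 → posterior Gamma(18, 37/4)
obs 8: x=3 → posterior Gamma(21, 41/4)
obs 9: x=3 → posterior Gamma(24, 45/4)
obs 10: x=6 → posterior Gamma(30, 49/4)
obs 11: x=1 → posterior Gamma(31, 53/4)
obs 12: x=0 → posterior Gamma(31, 57/4)
obs 13: x=3 → posterior Gamma(34, 61/4)
obs 14: x=6 → posterior Gamma(40, 65/4)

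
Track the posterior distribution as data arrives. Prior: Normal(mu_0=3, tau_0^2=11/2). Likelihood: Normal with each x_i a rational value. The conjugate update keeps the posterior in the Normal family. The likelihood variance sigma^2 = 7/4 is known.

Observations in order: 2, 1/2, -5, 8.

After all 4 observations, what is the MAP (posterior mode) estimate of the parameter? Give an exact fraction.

obs 1: x=2 → posterior Normal(65/29, 77/58)
obs 2: x=1/2 → posterior Normal(76/51, 77/102)
obs 3: x=-5 → posterior Normal(-34/73, 77/146)
obs 4: x=8 → posterior Normal(142/95, 77/190)

142/95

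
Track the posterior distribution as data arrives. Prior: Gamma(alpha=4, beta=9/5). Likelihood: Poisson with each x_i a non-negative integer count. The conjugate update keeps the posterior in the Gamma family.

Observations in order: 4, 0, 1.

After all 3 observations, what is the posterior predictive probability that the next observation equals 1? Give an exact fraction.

obs 1: x=4 → posterior Gamma(8, 14/5)
obs 2: x=0 → posterior Gamma(8, 19/5)
obs 3: x=1 → posterior Gamma(9, 24/5)

118881339310080/420707233300201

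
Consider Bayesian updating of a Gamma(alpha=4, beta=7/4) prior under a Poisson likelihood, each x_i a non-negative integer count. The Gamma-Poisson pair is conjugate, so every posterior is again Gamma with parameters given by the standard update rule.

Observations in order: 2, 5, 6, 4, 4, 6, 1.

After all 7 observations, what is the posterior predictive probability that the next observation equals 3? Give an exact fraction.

obs 1: x=2 → posterior Gamma(6, 11/4)
obs 2: x=5 → posterior Gamma(11, 15/4)
obs 3: x=6 → posterior Gamma(17, 19/4)
obs 4: x=4 → posterior Gamma(21, 23/4)
obs 5: x=4 → posterior Gamma(25, 27/4)
obs 6: x=6 → posterior Gamma(31, 31/4)
obs 7: x=1 → posterior Gamma(32, 35/4)

9848021272831590693430469064092636108398437500000000000/48669988757902705337974665871698936748415933330133129399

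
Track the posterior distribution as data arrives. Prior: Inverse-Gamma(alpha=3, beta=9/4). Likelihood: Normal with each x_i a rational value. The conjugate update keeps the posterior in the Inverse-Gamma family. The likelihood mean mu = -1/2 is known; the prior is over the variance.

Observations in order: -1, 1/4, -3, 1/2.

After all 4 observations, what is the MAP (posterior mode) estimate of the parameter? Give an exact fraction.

obs 1: x=-1 → posterior Inverse-Gamma(7/2, 19/8)
obs 2: x=1/4 → posterior Inverse-Gamma(4, 85/32)
obs 3: x=-3 → posterior Inverse-Gamma(9/2, 185/32)
obs 4: x=1/2 → posterior Inverse-Gamma(5, 201/32)

67/64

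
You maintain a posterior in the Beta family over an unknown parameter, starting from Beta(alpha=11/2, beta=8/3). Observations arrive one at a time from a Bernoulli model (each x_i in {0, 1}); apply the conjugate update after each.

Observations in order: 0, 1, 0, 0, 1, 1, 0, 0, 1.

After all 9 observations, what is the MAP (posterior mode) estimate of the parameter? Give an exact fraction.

51/91

obs 1: x=0 → posterior Beta(11/2, 11/3)
obs 2: x=1 → posterior Beta(13/2, 11/3)
obs 3: x=0 → posterior Beta(13/2, 14/3)
obs 4: x=0 → posterior Beta(13/2, 17/3)
obs 5: x=1 → posterior Beta(15/2, 17/3)
obs 6: x=1 → posterior Beta(17/2, 17/3)
obs 7: x=0 → posterior Beta(17/2, 20/3)
obs 8: x=0 → posterior Beta(17/2, 23/3)
obs 9: x=1 → posterior Beta(19/2, 23/3)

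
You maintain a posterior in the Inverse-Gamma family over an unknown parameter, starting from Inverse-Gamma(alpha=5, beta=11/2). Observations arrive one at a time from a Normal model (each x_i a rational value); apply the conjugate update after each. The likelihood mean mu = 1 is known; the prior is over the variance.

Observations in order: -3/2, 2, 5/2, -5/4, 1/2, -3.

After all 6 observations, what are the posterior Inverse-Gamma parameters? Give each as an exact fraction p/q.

obs 1: x=-3/2 → posterior Inverse-Gamma(11/2, 69/8)
obs 2: x=2 → posterior Inverse-Gamma(6, 73/8)
obs 3: x=5/2 → posterior Inverse-Gamma(13/2, 41/4)
obs 4: x=-5/4 → posterior Inverse-Gamma(7, 409/32)
obs 5: x=1/2 → posterior Inverse-Gamma(15/2, 413/32)
obs 6: x=-3 → posterior Inverse-Gamma(8, 669/32)

alpha=8, beta=669/32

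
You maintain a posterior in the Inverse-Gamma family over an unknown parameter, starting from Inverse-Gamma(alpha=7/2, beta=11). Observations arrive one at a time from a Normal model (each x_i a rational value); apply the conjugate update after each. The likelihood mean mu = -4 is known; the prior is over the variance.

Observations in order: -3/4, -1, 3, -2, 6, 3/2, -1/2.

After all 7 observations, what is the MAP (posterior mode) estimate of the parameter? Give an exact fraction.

obs 1: x=-3/4 → posterior Inverse-Gamma(4, 521/32)
obs 2: x=-1 → posterior Inverse-Gamma(9/2, 665/32)
obs 3: x=3 → posterior Inverse-Gamma(5, 1449/32)
obs 4: x=-2 → posterior Inverse-Gamma(11/2, 1513/32)
obs 5: x=6 → posterior Inverse-Gamma(6, 3113/32)
obs 6: x=3/2 → posterior Inverse-Gamma(13/2, 3597/32)
obs 7: x=-1/2 → posterior Inverse-Gamma(7, 3793/32)

3793/256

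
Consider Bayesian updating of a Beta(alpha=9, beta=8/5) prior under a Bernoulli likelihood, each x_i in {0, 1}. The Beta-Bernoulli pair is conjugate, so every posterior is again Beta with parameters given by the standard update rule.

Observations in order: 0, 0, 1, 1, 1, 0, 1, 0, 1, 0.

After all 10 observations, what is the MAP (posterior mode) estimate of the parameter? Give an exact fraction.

65/93

obs 1: x=0 → posterior Beta(9, 13/5)
obs 2: x=0 → posterior Beta(9, 18/5)
obs 3: x=1 → posterior Beta(10, 18/5)
obs 4: x=1 → posterior Beta(11, 18/5)
obs 5: x=1 → posterior Beta(12, 18/5)
obs 6: x=0 → posterior Beta(12, 23/5)
obs 7: x=1 → posterior Beta(13, 23/5)
obs 8: x=0 → posterior Beta(13, 28/5)
obs 9: x=1 → posterior Beta(14, 28/5)
obs 10: x=0 → posterior Beta(14, 33/5)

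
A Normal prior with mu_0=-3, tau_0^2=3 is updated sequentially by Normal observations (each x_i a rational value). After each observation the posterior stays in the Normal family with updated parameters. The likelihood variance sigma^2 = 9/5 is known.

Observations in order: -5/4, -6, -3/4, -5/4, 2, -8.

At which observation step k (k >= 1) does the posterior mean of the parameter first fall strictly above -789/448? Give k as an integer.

k = 5

obs 1: x=-5/4 → posterior Normal(-61/32, 9/8)
obs 2: x=-6 → posterior Normal(-181/52, 9/13)
obs 3: x=-3/4 → posterior Normal(-49/18, 1/2)
obs 4: x=-5/4 → posterior Normal(-221/92, 9/23)
obs 5: x=2 → posterior Normal(-181/112, 9/28)
obs 6: x=-8 → posterior Normal(-31/12, 3/11)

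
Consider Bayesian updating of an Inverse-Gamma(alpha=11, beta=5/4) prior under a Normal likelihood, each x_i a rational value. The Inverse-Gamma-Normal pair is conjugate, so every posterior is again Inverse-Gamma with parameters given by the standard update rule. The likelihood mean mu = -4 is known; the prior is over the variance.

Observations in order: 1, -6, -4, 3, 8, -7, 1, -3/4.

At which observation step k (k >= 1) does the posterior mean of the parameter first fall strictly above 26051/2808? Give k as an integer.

obs 1: x=1 → posterior Inverse-Gamma(23/2, 55/4)
obs 2: x=-6 → posterior Inverse-Gamma(12, 63/4)
obs 3: x=-4 → posterior Inverse-Gamma(25/2, 63/4)
obs 4: x=3 → posterior Inverse-Gamma(13, 161/4)
obs 5: x=8 → posterior Inverse-Gamma(27/2, 449/4)
obs 6: x=-7 → posterior Inverse-Gamma(14, 467/4)
obs 7: x=1 → posterior Inverse-Gamma(29/2, 517/4)
obs 8: x=-3/4 → posterior Inverse-Gamma(15, 4305/32)

k = 7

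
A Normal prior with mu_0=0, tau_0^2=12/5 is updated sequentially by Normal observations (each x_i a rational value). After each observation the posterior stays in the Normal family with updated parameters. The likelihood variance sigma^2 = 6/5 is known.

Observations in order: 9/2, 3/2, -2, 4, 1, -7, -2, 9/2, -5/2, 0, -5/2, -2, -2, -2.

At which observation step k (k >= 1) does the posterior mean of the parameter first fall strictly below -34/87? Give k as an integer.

k = 14

obs 1: x=9/2 → posterior Normal(3, 4/5)
obs 2: x=3/2 → posterior Normal(12/5, 12/25)
obs 3: x=-2 → posterior Normal(8/7, 12/35)
obs 4: x=4 → posterior Normal(16/9, 4/15)
obs 5: x=1 → posterior Normal(18/11, 12/55)
obs 6: x=-7 → posterior Normal(4/13, 12/65)
obs 7: x=-2 → posterior Normal(0, 4/25)
obs 8: x=9/2 → posterior Normal(9/17, 12/85)
obs 9: x=-5/2 → posterior Normal(4/19, 12/95)
obs 10: x=0 → posterior Normal(4/21, 4/35)
obs 11: x=-5/2 → posterior Normal(-1/23, 12/115)
obs 12: x=-2 → posterior Normal(-1/5, 12/125)
obs 13: x=-2 → posterior Normal(-1/3, 4/45)
obs 14: x=-2 → posterior Normal(-13/29, 12/145)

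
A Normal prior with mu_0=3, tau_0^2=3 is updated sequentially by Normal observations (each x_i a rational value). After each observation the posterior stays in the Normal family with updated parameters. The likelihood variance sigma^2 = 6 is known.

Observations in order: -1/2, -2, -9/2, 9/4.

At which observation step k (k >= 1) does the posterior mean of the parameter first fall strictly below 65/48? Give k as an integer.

obs 1: x=-1/2 → posterior Normal(11/6, 2)
obs 2: x=-2 → posterior Normal(7/8, 3/2)
obs 3: x=-9/2 → posterior Normal(-1/5, 6/5)
obs 4: x=9/4 → posterior Normal(5/24, 1)

k = 2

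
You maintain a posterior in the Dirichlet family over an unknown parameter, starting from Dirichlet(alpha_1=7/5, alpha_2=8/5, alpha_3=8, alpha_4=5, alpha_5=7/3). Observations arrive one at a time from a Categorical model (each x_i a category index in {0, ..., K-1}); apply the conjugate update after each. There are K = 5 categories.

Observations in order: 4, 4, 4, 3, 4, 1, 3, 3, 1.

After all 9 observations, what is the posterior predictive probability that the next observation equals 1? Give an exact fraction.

obs 1: x=4 → posterior Dirichlet(7/5, 8/5, 8, 5, 10/3)
obs 2: x=4 → posterior Dirichlet(7/5, 8/5, 8, 5, 13/3)
obs 3: x=4 → posterior Dirichlet(7/5, 8/5, 8, 5, 16/3)
obs 4: x=3 → posterior Dirichlet(7/5, 8/5, 8, 6, 16/3)
obs 5: x=4 → posterior Dirichlet(7/5, 8/5, 8, 6, 19/3)
obs 6: x=1 → posterior Dirichlet(7/5, 13/5, 8, 6, 19/3)
obs 7: x=3 → posterior Dirichlet(7/5, 13/5, 8, 7, 19/3)
obs 8: x=3 → posterior Dirichlet(7/5, 13/5, 8, 8, 19/3)
obs 9: x=1 → posterior Dirichlet(7/5, 18/5, 8, 8, 19/3)

27/205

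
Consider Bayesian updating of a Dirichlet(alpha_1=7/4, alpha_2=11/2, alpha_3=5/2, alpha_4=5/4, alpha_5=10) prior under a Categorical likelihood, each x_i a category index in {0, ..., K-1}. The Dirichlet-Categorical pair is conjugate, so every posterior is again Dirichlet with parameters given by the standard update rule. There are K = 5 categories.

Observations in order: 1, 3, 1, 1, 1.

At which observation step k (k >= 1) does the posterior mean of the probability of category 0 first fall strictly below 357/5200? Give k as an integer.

k = 5

obs 1: x=1 → posterior Dirichlet(7/4, 13/2, 5/2, 5/4, 10)
obs 2: x=3 → posterior Dirichlet(7/4, 13/2, 5/2, 9/4, 10)
obs 3: x=1 → posterior Dirichlet(7/4, 15/2, 5/2, 9/4, 10)
obs 4: x=1 → posterior Dirichlet(7/4, 17/2, 5/2, 9/4, 10)
obs 5: x=1 → posterior Dirichlet(7/4, 19/2, 5/2, 9/4, 10)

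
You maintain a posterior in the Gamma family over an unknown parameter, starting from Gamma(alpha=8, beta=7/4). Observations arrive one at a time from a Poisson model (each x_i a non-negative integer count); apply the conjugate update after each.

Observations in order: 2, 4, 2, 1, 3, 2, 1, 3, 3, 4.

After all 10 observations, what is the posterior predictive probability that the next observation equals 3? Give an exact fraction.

372280265845717847892327565794794712970211887912468654009280/1746133394186433141902839471825756172108207104953451708842753

obs 1: x=2 → posterior Gamma(10, 11/4)
obs 2: x=4 → posterior Gamma(14, 15/4)
obs 3: x=2 → posterior Gamma(16, 19/4)
obs 4: x=1 → posterior Gamma(17, 23/4)
obs 5: x=3 → posterior Gamma(20, 27/4)
obs 6: x=2 → posterior Gamma(22, 31/4)
obs 7: x=1 → posterior Gamma(23, 35/4)
obs 8: x=3 → posterior Gamma(26, 39/4)
obs 9: x=3 → posterior Gamma(29, 43/4)
obs 10: x=4 → posterior Gamma(33, 47/4)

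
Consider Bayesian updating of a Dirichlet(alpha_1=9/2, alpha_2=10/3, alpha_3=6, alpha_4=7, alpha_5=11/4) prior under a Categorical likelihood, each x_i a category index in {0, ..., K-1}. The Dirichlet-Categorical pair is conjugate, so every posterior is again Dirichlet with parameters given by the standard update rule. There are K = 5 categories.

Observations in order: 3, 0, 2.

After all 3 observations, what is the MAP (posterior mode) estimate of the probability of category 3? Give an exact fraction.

12/37

obs 1: x=3 → posterior Dirichlet(9/2, 10/3, 6, 8, 11/4)
obs 2: x=0 → posterior Dirichlet(11/2, 10/3, 6, 8, 11/4)
obs 3: x=2 → posterior Dirichlet(11/2, 10/3, 7, 8, 11/4)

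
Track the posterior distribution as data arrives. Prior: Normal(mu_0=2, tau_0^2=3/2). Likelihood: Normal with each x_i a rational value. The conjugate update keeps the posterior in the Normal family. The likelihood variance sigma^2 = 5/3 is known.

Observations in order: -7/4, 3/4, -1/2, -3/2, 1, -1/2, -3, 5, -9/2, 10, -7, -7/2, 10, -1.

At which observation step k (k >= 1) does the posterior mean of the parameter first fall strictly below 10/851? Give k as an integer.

k = 4

obs 1: x=-7/4 → posterior Normal(17/76, 15/19)
obs 2: x=3/4 → posterior Normal(11/28, 15/28)
obs 3: x=-1/2 → posterior Normal(13/74, 15/37)
obs 4: x=-3/2 → posterior Normal(-7/46, 15/46)
obs 5: x=1 → posterior Normal(2/55, 3/11)
obs 6: x=-1/2 → posterior Normal(-5/128, 15/64)
obs 7: x=-3 → posterior Normal(-59/146, 15/73)
obs 8: x=5 → posterior Normal(31/164, 15/82)
obs 9: x=-9/2 → posterior Normal(-25/91, 15/91)
obs 10: x=10 → posterior Normal(13/20, 3/20)
obs 11: x=-7 → posterior Normal(2/109, 15/109)
obs 12: x=-7/2 → posterior Normal(-1/4, 15/118)
obs 13: x=10 → posterior Normal(121/254, 15/127)
obs 14: x=-1 → posterior Normal(103/272, 15/136)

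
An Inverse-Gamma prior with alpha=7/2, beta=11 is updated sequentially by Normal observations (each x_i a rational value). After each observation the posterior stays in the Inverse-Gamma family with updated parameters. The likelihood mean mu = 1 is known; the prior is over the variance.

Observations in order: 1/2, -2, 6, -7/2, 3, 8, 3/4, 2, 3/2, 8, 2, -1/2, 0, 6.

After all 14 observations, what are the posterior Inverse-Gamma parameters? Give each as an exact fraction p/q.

alpha=21/2, beta=3345/32

obs 1: x=1/2 → posterior Inverse-Gamma(4, 89/8)
obs 2: x=-2 → posterior Inverse-Gamma(9/2, 125/8)
obs 3: x=6 → posterior Inverse-Gamma(5, 225/8)
obs 4: x=-7/2 → posterior Inverse-Gamma(11/2, 153/4)
obs 5: x=3 → posterior Inverse-Gamma(6, 161/4)
obs 6: x=8 → posterior Inverse-Gamma(13/2, 259/4)
obs 7: x=3/4 → posterior Inverse-Gamma(7, 2073/32)
obs 8: x=2 → posterior Inverse-Gamma(15/2, 2089/32)
obs 9: x=3/2 → posterior Inverse-Gamma(8, 2093/32)
obs 10: x=8 → posterior Inverse-Gamma(17/2, 2877/32)
obs 11: x=2 → posterior Inverse-Gamma(9, 2893/32)
obs 12: x=-1/2 → posterior Inverse-Gamma(19/2, 2929/32)
obs 13: x=0 → posterior Inverse-Gamma(10, 2945/32)
obs 14: x=6 → posterior Inverse-Gamma(21/2, 3345/32)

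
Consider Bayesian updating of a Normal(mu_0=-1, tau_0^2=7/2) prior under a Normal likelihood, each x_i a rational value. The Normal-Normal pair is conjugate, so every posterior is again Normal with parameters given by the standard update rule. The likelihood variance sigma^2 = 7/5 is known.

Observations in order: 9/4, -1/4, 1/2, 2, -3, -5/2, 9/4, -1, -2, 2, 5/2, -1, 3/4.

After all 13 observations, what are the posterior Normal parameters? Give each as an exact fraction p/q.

mu_0=21/134, tau_0^2=7/67

obs 1: x=9/4 → posterior Normal(37/28, 1)
obs 2: x=-1/4 → posterior Normal(2/3, 7/12)
obs 3: x=1/2 → posterior Normal(21/34, 7/17)
obs 4: x=2 → posterior Normal(41/44, 7/22)
obs 5: x=-3 → posterior Normal(11/54, 7/27)
obs 6: x=-5/2 → posterior Normal(-7/32, 7/32)
obs 7: x=9/4 → posterior Normal(17/148, 7/37)
obs 8: x=-1 → posterior Normal(-1/56, 1/6)
obs 9: x=-2 → posterior Normal(-43/188, 7/47)
obs 10: x=2 → posterior Normal(-3/208, 7/52)
obs 11: x=5/2 → posterior Normal(47/228, 7/57)
obs 12: x=-1 → posterior Normal(27/248, 7/62)
obs 13: x=3/4 → posterior Normal(21/134, 7/67)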